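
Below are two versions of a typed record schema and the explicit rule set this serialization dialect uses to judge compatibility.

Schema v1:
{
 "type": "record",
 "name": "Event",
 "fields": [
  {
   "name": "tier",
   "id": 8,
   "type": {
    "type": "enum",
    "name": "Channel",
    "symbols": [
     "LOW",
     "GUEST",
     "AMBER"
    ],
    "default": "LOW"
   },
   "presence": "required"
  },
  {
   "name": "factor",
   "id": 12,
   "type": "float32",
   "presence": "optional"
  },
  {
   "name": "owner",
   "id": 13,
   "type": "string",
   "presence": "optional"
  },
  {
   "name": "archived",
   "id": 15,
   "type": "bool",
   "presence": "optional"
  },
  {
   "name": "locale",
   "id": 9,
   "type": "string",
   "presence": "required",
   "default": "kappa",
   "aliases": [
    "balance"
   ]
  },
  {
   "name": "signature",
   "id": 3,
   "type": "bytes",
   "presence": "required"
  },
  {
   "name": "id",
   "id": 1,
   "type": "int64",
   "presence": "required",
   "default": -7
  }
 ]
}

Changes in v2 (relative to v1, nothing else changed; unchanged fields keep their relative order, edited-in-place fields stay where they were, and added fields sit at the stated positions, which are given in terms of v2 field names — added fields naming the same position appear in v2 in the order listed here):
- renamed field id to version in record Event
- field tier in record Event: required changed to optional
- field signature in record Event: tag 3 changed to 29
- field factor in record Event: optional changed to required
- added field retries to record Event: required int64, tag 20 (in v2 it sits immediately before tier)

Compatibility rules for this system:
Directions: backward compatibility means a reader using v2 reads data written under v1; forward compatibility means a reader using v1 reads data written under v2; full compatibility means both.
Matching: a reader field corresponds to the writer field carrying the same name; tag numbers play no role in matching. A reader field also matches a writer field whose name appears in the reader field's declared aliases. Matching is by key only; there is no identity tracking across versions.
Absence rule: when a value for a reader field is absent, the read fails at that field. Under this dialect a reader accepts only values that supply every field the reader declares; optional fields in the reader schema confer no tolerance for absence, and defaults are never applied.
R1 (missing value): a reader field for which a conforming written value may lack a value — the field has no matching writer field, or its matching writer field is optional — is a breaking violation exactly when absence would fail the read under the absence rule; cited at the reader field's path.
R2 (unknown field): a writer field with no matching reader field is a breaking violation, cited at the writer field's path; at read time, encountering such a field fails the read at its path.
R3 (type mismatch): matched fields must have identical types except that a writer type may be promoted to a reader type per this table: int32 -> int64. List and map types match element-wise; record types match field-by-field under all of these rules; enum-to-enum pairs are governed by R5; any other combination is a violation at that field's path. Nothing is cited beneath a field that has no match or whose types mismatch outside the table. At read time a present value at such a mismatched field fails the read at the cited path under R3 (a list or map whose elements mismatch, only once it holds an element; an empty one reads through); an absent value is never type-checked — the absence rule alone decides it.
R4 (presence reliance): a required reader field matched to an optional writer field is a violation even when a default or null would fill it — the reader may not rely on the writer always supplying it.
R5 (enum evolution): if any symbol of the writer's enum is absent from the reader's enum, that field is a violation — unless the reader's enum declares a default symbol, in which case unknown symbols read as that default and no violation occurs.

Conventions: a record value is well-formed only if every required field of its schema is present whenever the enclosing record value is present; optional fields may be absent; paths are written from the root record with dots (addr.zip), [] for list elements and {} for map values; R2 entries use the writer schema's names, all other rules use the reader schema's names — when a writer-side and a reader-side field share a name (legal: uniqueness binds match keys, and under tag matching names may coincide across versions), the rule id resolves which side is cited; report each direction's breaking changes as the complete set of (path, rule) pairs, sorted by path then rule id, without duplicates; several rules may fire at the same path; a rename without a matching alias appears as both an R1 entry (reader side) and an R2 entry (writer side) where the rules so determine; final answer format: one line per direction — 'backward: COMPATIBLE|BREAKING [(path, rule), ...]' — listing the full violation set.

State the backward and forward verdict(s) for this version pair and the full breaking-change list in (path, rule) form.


backward: BREAKING [(archived, R1), (factor, R1), (factor, R4), (id, R2), (owner, R1), (retries, R1), (version, R1)]; forward: BREAKING [(archived, R1), (id, R1), (owner, R1), (retries, R2), (tier, R1), (tier, R4), (version, R2)]

the writer's type comes first in each Event pair
backward analysis of Event with v2 as reader and v1 as writer:
  retries: no writer match
  writer required, Channel -> Channel: reader tier maps from writer tier
  writer optional, float32 -> float32: reader factor maps from writer factor
  writer optional, string -> string: reader owner maps from writer owner
  writer optional, bool -> bool: reader archived maps from writer archived
  writer required, string -> string: reader locale maps from writer locale
  writer required, bytes -> bytes: reader signature maps from writer signature
  version: no writer match
  leftover writer field: id
  rule R1 violated at archived
  rule R1 violated at factor
  rule R4 violated at factor
  rule R2 violated at id
  rule R1 violated at owner
  rule R1 violated at retries
  rule R1 violated at version
  => backward verdict for Event: BREAKING, 7 violation(s)
forward analysis of Event with v1 as reader and v2 as writer:
  writer optional, Channel -> Channel: reader tier maps from writer tier
  writer required, float32 -> float32: reader factor maps from writer factor
  writer optional, string -> string: reader owner maps from writer owner
  writer optional, bool -> bool: reader archived maps from writer archived
  writer required, string -> string: reader locale maps from writer locale
  writer required, bytes -> bytes: reader signature maps from writer signature
  id: no writer match
  leftover writer field: retries
  leftover writer field: version
  rule R1 violated at archived
  rule R1 violated at id
  rule R1 violated at owner
  rule R2 violated at retries
  rule R1 violated at tier
  rule R4 violated at tier
  rule R2 violated at version
  => forward verdict for Event: BREAKING, 7 violation(s)


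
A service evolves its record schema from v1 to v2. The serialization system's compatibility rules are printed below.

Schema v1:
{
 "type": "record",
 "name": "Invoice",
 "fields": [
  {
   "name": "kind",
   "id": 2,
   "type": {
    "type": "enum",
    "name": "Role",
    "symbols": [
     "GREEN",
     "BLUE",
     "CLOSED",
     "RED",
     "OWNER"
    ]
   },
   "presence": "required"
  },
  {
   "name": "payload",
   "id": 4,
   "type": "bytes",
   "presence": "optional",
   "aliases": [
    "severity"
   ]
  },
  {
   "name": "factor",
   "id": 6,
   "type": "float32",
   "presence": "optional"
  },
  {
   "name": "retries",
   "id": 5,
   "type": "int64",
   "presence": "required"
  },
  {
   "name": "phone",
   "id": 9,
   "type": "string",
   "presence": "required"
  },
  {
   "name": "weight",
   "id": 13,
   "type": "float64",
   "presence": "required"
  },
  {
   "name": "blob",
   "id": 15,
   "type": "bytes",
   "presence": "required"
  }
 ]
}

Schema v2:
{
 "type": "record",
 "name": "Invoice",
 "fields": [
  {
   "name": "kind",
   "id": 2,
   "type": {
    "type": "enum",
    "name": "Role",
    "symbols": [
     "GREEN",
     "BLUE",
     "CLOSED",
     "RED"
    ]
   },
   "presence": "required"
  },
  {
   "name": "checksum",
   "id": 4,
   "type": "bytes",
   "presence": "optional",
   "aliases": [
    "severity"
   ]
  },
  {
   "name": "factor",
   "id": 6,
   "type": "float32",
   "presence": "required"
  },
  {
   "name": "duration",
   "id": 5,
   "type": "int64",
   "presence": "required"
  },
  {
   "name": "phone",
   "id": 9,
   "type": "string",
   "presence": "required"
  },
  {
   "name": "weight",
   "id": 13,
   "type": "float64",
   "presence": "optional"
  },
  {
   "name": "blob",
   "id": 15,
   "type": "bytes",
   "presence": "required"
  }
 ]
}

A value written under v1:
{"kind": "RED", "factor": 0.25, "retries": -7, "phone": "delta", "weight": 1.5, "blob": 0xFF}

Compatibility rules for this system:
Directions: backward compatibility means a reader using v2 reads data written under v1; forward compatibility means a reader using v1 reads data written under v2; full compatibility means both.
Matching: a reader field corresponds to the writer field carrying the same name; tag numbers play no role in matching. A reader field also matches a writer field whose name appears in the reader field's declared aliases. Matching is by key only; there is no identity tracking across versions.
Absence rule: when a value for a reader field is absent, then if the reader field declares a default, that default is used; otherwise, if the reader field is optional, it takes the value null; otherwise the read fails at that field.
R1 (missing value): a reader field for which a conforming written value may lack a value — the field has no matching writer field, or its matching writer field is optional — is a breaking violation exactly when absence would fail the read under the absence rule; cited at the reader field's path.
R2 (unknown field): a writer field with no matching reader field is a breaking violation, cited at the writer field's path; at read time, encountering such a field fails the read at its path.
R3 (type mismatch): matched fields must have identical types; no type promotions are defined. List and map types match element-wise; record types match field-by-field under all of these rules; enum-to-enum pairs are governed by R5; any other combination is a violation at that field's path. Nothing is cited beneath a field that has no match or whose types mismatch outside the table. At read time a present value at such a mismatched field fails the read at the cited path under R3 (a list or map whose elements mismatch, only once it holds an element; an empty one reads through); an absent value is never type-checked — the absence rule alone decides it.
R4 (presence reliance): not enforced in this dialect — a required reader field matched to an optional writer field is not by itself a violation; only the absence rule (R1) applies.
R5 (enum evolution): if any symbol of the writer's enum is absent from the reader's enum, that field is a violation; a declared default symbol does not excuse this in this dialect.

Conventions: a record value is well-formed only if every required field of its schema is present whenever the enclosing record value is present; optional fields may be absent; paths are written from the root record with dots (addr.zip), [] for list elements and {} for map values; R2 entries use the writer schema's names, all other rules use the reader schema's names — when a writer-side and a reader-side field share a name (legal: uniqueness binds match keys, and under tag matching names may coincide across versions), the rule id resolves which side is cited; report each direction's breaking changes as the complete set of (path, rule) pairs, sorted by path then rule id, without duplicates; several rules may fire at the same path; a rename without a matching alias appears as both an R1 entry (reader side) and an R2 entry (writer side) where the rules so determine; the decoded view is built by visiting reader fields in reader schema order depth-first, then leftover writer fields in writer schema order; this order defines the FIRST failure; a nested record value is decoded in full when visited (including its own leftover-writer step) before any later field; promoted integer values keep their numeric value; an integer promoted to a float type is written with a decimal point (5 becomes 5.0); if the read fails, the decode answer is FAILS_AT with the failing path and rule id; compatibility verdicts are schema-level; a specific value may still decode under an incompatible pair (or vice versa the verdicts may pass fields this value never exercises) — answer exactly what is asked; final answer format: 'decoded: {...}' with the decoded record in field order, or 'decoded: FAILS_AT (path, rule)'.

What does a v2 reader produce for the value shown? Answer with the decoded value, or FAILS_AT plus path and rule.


decoded: FAILS_AT (duration, R1)

each type pair in Invoice: writer, then reader
decode (reader v2):
  kind := "RED"
  checksum := null (missing; optional => null)
  factor := 0.25
  read fails at duration under R1 (no fill)
  => FAILS_AT (duration, R1)
diffs on Invoice not affecting the asked answer:
  enum Role (field kind in record Invoice): symbol OWNER removed -> changes Invoice's schema-level verdicts only — the decode of this value is the same
  renamed field payload to checksum in record Invoice -> changes Invoice's schema-level verdicts only — the decode of this value is the same
  field factor in record Invoice: optional changed to required -> changes Invoice's schema-level verdicts only — the decode of this value is the same
  field weight in record Invoice: required changed to optional -> changes Invoice's schema-level verdicts only — the decode of this value is the same


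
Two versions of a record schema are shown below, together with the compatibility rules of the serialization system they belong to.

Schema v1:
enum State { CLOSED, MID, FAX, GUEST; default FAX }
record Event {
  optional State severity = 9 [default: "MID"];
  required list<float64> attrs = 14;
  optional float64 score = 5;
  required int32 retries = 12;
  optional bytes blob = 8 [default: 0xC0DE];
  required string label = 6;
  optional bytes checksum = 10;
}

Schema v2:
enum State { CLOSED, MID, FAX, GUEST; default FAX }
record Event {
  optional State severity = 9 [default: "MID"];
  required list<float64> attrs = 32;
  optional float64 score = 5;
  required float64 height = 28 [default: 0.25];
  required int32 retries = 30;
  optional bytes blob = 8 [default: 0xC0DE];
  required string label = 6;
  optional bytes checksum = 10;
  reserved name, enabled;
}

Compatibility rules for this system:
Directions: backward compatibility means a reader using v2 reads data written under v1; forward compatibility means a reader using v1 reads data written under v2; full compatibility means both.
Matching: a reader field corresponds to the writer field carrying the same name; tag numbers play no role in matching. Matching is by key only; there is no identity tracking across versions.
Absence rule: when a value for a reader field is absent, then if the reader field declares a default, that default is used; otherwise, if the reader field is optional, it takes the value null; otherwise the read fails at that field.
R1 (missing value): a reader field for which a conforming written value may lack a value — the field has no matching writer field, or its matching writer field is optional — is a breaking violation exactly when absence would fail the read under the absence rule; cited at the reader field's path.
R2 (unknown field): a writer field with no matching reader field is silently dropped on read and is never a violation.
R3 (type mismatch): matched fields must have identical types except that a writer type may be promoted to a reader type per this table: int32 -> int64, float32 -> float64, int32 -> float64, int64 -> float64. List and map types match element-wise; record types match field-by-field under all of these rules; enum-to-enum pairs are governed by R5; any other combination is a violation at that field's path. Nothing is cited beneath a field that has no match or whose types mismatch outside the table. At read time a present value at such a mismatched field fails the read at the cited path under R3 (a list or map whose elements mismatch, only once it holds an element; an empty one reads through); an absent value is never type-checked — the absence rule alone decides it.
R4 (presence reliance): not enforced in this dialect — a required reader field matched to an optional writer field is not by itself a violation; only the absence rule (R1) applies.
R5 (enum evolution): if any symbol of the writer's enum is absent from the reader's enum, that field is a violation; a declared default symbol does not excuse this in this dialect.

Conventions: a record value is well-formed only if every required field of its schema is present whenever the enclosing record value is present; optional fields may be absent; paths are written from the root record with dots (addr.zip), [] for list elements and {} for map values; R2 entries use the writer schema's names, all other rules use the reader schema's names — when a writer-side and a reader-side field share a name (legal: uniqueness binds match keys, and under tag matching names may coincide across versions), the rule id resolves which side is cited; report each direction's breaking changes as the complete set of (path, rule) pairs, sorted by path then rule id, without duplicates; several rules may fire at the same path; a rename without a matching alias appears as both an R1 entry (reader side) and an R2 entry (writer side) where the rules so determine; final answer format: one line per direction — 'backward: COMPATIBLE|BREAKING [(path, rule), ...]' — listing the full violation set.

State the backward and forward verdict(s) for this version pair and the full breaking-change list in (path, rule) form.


in Event below, arrows point writer -> reader
backward analysis of Event with v2 as reader and v1 as writer:
  writer optional, State -> State: reader severity maps from writer severity
  writer required, list<float64> -> list<float64>: reader attrs maps from writer attrs
  writer optional, float64 -> float64: reader score maps from writer score
  height has no writer counterpart
  writer required, int32 -> int32: reader retries maps from writer retries
  writer optional, bytes -> bytes: reader blob maps from writer blob
  writer required, string -> string: reader label maps from writer label
  writer optional, bytes -> bytes: reader checksum maps from writer checksum
  => backward verdict for Event: COMPATIBLE, no violations
forward analysis of Event with v1 as reader and v2 as writer:
  writer optional, State -> State: reader severity maps from writer severity
  writer required, list<float64> -> list<float64>: reader attrs maps from writer attrs
  writer optional, float64 -> float64: reader score maps from writer score
  writer required, int32 -> int32: reader retries maps from writer retries
  writer optional, bytes -> bytes: reader blob maps from writer blob
  writer required, string -> string: reader label maps from writer label
  writer optional, bytes -> bytes: reader checksum maps from writer checksum
  height (writer side), unknown to reader
  => forward verdict for Event: COMPATIBLE, no violations

backward: COMPATIBLE []; forward: COMPATIBLE []


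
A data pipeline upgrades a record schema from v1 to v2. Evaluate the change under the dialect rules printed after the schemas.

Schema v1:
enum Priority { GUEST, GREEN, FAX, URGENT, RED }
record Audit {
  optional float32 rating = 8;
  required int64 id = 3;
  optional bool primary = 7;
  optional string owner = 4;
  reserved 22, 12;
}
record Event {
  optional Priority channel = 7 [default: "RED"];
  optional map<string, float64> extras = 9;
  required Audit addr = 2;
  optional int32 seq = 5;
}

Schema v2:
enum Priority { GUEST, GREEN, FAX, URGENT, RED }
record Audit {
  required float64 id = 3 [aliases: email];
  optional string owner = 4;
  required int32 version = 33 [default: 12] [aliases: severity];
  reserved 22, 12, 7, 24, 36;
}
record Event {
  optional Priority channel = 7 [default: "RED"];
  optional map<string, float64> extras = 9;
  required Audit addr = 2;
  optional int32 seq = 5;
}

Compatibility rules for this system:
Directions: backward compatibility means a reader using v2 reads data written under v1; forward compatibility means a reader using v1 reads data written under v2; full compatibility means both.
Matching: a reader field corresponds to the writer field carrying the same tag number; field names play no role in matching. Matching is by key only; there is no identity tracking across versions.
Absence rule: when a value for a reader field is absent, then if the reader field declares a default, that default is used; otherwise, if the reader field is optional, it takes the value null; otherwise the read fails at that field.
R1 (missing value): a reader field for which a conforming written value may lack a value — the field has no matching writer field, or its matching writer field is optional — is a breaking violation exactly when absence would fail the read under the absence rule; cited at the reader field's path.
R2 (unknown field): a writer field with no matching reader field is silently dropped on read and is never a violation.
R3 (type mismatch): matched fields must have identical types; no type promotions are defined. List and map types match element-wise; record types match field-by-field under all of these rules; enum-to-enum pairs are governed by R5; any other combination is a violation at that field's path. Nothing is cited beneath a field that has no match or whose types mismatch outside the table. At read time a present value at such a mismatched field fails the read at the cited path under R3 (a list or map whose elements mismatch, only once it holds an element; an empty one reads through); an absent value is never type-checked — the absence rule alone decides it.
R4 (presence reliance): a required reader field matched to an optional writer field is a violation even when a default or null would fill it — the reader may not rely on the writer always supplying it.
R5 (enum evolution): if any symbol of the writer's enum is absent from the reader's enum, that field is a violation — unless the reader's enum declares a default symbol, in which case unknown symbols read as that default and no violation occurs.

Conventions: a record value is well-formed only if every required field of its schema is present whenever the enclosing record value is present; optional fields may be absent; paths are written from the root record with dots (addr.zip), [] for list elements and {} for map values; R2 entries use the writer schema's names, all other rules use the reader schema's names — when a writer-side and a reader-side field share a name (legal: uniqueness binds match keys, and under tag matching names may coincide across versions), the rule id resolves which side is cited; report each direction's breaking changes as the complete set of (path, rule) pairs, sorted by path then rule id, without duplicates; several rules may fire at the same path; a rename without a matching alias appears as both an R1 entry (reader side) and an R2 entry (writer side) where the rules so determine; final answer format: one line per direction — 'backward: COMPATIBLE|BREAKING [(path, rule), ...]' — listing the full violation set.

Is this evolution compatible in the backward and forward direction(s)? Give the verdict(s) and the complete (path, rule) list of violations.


backward: BREAKING [(addr.id, R3)]; forward: BREAKING [(addr.id, R3)]

each type pair in Event: writer, then reader
backward analysis of Event with v2 as reader and v1 as writer:
  writer optional, Priority -> Priority: reader channel maps from writer channel
  writer optional, map<string, float64> -> map<string, float64>: reader extras maps from writer extras
  writer required, Audit -> Audit: reader addr maps from writer addr
  writer optional, int32 -> int32: reader seq maps from writer seq
  writer required, int64 -> float64: reader addr.id maps from writer addr.id
  writer optional, string -> string: reader addr.owner maps from writer addr.owner
  addr.version: no writer-side match
  writer addr.rating: unknown to reader
  writer addr.primary: unknown to reader
  rule R3 violated at addr.id
  => backward: BREAKING (1)
forward analysis of Event with v1 as reader and v2 as writer:
  writer optional, Priority -> Priority: reader channel maps from writer channel
  writer optional, map<string, float64> -> map<string, float64>: reader extras maps from writer extras
  writer required, Audit -> Audit: reader addr maps from writer addr
  writer optional, int32 -> int32: reader seq maps from writer seq
  addr.rating: no writer-side match
  writer required, float64 -> int64: reader addr.id maps from writer addr.id
  addr.primary: no writer-side match
  writer optional, string -> string: reader addr.owner maps from writer addr.owner
  writer addr.version: unknown to reader
  rule R3 violated at addr.id
  => forward: BREAKING (1)


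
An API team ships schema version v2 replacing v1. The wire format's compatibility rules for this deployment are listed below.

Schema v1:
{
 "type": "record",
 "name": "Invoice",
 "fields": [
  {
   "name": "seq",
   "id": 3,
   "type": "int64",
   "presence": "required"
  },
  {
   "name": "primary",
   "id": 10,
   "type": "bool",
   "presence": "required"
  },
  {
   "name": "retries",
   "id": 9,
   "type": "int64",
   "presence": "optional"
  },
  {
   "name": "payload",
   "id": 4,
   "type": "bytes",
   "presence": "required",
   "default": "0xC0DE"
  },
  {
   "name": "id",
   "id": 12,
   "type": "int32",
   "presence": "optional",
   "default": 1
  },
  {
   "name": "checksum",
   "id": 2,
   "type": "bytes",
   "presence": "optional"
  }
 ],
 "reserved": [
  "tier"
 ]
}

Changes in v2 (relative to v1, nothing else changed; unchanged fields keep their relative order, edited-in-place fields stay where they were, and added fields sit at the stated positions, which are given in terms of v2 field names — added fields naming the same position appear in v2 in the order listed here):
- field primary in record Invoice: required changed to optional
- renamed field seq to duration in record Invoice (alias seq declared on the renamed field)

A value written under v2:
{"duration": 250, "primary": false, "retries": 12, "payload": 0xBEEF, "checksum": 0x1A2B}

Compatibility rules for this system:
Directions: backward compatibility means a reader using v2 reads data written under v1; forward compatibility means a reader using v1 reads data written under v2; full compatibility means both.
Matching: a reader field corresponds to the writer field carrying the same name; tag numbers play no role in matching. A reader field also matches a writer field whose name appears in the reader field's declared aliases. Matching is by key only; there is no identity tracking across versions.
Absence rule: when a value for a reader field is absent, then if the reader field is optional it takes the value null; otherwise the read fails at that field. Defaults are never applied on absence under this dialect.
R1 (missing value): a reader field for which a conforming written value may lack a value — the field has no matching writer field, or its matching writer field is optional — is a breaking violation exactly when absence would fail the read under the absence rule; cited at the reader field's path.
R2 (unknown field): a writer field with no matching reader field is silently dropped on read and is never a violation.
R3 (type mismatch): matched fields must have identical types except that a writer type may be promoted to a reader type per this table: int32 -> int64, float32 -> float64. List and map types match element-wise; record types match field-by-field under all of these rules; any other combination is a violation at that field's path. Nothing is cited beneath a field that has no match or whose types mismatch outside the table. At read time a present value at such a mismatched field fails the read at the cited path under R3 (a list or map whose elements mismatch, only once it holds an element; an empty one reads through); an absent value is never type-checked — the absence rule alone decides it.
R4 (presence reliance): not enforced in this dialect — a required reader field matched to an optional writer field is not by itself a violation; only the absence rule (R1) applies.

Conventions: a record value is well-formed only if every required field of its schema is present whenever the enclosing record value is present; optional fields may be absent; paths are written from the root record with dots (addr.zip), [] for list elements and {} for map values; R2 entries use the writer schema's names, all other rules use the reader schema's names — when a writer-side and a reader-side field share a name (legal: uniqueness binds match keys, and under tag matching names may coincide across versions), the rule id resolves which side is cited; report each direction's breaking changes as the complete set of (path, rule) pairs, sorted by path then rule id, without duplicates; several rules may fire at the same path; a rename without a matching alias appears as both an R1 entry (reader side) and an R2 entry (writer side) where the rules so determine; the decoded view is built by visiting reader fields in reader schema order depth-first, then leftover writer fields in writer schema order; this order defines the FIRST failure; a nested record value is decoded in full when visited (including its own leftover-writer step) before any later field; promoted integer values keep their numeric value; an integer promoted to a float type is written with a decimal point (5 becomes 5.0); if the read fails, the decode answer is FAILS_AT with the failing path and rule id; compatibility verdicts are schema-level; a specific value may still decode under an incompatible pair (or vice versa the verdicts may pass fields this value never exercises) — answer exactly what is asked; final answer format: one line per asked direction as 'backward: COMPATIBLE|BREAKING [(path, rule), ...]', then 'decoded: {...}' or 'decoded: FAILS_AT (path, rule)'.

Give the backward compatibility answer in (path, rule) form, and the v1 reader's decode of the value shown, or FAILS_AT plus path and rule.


arrows below run writer -> reader for Invoice
backward pass over Invoice, reader schema v2, writer schema v1:
  duration: int64 -> int64, writer required; from seq
  primary: bool -> bool, writer required; from primary
  retries: int64 -> int64, writer optional; from retries
  payload: bytes -> bytes, writer required; from payload
  id: int32 -> int32, writer optional; from id
  checksum: bytes -> bytes, writer optional; from checksum
  nothing fires on Invoice: backward is COMPATIBLE
migrating the Invoice value to v1:
  read fails at seq under R1 (no fill)
  => FAILS_AT (seq, R1)
checking off the Invoice differences that do not matter here:
  field primary in record Invoice: required changed to optional -> its effect on Invoice is confined to the forward direction, not asked

backward: COMPATIBLE []; decoded: FAILS_AT (seq, R1)


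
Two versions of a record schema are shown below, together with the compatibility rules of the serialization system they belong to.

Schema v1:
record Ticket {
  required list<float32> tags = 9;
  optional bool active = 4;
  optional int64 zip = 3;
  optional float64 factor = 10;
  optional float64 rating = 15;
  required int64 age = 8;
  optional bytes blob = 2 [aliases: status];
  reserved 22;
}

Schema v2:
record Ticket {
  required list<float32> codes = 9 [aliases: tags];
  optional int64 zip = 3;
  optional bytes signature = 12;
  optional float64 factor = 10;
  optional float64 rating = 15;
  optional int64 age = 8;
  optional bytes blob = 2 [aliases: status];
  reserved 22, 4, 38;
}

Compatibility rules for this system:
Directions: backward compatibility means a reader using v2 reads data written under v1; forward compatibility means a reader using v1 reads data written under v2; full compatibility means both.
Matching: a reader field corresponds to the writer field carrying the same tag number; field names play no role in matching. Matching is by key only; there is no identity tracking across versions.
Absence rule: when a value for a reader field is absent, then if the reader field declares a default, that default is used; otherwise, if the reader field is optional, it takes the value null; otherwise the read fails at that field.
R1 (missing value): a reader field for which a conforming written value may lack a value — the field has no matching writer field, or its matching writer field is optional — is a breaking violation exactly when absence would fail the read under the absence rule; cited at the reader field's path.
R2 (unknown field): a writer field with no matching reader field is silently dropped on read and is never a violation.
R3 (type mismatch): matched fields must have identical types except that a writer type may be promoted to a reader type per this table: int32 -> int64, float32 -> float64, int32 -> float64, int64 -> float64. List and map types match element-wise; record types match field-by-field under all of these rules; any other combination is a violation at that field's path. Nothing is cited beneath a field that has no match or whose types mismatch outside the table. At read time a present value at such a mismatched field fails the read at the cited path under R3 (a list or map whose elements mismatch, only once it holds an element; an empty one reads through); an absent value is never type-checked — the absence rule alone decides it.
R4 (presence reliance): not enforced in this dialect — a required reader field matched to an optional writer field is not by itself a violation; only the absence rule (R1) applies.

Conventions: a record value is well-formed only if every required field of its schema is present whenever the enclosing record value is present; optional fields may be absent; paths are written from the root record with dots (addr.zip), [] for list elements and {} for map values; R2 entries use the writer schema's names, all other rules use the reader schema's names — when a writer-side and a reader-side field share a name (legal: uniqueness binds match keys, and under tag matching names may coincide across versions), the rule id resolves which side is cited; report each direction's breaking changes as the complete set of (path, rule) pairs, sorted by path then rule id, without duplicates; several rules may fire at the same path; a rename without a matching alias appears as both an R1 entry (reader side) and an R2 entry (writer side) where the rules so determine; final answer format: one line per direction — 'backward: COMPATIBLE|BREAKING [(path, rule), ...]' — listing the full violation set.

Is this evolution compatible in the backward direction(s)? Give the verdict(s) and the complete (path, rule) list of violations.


the writer's type comes first in each Ticket pair
checking backward for Ticket: reader v2 against writer v1:
  codes: list<float32> -> list<float32>, writer required; from tags
  zip: int64 -> int64, writer optional; from zip
  signature: no writer-side match
  factor: float64 -> float64, writer optional; from factor
  rating: float64 -> float64, writer optional; from rating
  age: int64 -> int64, writer required; from age
  blob: bytes -> bytes, writer optional; from blob
  writer active: unknown to reader
  nothing fires on Ticket: backward is COMPATIBLE
ruling out the remaining Ticket differences:
  renamed field tags to codes in record Ticket (alias tags declared on the renamed field) -> fires no rule on Ticket, leaving the asked answer as it is
  removed field active from record Ticket (its key 4 joins the reserved list) -> fires no rule on Ticket, leaving the asked answer as it is
  added field signature to record Ticket: optional bytes, tag 12 (in v2 it sits immediately before factor) -> fires no rule on Ticket, leaving the asked answer as it is
  field age in record Ticket: required changed to optional -> affects forward compatibility only, which is not asked

backward: COMPATIBLE []


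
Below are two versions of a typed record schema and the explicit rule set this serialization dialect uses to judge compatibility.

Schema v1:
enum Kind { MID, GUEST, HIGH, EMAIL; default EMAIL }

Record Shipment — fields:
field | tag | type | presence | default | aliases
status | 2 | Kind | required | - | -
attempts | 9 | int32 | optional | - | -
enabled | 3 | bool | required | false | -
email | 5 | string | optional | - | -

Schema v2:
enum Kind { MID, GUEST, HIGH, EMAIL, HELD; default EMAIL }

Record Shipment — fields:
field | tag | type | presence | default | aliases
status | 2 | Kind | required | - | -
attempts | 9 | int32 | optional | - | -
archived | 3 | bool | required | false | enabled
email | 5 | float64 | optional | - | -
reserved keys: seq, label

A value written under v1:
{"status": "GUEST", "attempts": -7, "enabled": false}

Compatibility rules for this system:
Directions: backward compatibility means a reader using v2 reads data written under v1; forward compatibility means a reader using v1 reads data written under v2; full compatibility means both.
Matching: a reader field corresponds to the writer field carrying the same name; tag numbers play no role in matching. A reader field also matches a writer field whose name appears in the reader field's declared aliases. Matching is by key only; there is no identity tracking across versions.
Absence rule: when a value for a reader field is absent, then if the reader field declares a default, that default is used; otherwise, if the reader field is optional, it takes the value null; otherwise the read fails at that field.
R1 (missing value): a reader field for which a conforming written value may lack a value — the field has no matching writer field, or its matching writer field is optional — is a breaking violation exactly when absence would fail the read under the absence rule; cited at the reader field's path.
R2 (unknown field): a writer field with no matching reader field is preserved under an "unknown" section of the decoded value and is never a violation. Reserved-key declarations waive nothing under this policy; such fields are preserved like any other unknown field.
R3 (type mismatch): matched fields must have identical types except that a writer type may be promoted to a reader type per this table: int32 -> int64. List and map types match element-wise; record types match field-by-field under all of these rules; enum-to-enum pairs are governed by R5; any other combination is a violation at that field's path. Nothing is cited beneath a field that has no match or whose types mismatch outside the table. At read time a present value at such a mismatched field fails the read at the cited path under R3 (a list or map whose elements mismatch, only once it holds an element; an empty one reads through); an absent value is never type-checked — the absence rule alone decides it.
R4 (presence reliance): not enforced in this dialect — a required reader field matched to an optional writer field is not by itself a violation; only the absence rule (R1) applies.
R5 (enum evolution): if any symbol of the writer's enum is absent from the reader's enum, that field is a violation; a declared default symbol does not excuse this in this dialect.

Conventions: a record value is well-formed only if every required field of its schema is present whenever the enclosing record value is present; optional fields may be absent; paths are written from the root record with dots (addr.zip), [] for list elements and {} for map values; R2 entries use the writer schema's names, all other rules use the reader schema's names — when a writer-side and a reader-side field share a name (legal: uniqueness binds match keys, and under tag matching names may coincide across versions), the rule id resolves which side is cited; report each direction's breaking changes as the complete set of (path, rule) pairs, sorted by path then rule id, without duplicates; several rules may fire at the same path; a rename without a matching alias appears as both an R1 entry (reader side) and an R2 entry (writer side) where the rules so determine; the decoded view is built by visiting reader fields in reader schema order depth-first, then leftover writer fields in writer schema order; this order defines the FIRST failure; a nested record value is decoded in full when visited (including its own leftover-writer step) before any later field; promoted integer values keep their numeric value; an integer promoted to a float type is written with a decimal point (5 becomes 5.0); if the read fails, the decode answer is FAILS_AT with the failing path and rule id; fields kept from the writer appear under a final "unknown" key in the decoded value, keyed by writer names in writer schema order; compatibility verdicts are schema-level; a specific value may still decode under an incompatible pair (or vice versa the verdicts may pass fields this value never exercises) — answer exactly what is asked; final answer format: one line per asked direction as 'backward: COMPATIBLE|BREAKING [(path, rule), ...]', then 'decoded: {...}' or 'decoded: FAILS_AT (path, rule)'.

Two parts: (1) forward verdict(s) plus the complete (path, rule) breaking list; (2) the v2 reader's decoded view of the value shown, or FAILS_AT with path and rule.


forward: BREAKING [(email, R3), (status, R5)]; decoded: {"status": "GUEST", "attempts": -7, "archived": false, "email": null}

each type pair in Shipment: writer, then reader
forward analysis of Shipment with v1 as reader and v2 as writer:
  status: Kind -> Kind, writer required; from status
  attempts: int32 -> int32, writer optional; from attempts
  enabled: no writer match
  email: float64 -> string, writer optional; from email
  archived (writer side), unknown to reader
  R3 fires at email
  R5 fires at status
  => forward: BREAKING (2)
decode walk for Shipment under reader schema v2:
  status := "GUEST"
  attempts := -7
  archived := false (from writer enabled)
  email := null (not supplied -> null)
  => decoded: {"status": "GUEST", "attempts": -7, "archived": false, "email": null}
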